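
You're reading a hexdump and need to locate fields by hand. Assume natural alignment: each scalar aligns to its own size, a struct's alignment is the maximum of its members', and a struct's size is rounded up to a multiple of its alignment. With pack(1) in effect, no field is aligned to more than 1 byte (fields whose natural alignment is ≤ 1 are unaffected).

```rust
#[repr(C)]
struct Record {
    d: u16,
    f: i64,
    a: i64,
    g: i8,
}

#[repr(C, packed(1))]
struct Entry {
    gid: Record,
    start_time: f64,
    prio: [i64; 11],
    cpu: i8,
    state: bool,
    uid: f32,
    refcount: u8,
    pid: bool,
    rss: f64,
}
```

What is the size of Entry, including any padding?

Record: @0: d [2B, align 2] → 2; +6 pad (align 8); @8: f [8B, align 8] → 16; @16: a [8B, align 8] → 24; @24: g [1B, align 1] → 25; +7 tail pad (align 8); size 32, align 8
@0: gid [32B, align 1] → 32
@32: start_time [8B, align 1] → 40
@40: prio [88B, align 1] → 128
@128: cpu [1B, align 1] → 129
@129: state [1B, align 1] → 130
@130: uid [4B, align 1] → 134
@134: refcount [1B, align 1] → 135
@135: pid [1B, align 1] → 136
@136: rss [8B, align 1] → 144
size 144, align 1

144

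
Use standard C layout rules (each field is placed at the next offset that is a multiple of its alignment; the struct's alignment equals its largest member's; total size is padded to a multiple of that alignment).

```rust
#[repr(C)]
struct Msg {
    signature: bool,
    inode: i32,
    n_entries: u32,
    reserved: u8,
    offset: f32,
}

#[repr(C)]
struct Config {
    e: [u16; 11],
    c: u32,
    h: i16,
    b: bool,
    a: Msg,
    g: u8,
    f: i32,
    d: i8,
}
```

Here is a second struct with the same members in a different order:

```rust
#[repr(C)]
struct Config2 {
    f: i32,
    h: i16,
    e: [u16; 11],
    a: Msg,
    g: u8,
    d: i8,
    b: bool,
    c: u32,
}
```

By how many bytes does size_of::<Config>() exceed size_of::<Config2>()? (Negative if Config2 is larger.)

Msg: @0: signature [1B, align 1] → 1; +3 pad (align 4); @4: inode [4B, align 4] → 8; @8: n_entries [4B, align 4] → 12; @12: reserved [1B, align 1] → 13; +3 pad (align 4); @16: offset [4B, align 4] → 20; size 20, align 4
@0: e [22B, align 2] → 22
+2 pad (align 4)
@24: c [4B, align 4] → 28
@28: h [2B, align 2] → 30
@30: b [1B, align 1] → 31
+1 pad (align 4)
@32: a [20B, align 4] → 52
@52: g [1B, align 1] → 53
+3 pad (align 4)
@56: f [4B, align 4] → 60
@60: d [1B, align 1] → 61
+3 tail pad (align 4)
size 64, align 4
— Config2 —
@0: f [4B, align 4] → 4
@4: h [2B, align 2] → 6
@6: e [22B, align 2] → 28
@28: a [20B, align 4] → 48
@48: g [1B, align 1] → 49
@49: d [1B, align 1] → 50
@50: b [1B, align 1] → 51
+1 pad (align 4)
@52: c [4B, align 4] → 56
size 56, align 4
64 − 56 = 8

8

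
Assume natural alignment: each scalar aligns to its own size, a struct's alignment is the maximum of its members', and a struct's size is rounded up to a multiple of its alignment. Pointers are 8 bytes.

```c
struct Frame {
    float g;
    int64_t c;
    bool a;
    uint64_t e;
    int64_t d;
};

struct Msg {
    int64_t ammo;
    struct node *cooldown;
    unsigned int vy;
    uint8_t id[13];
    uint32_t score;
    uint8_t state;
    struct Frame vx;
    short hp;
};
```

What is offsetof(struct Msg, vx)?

48

Frame: 0..4  g  (4B, 4-aligned); 4..8  -- padding (4B); 8..16  c  (8B, 8-aligned); 16..17  a  (1B, 1-aligned); 17..24  -- padding (7B); 24..32  e  (8B, 8-aligned); 32..40  d  (8B, 8-aligned); sizeof = 40, alignof = 8
0..8  ammo  (8B, 8-aligned)
8..16  cooldown  (8B, 8-aligned)
16..20  vy  (4B, 4-aligned)
20..33  id  (13B, 1-aligned)
33..36  -- padding (3B)
36..40  score  (4B, 4-aligned)
40..41  state  (1B, 1-aligned)
41..48  -- padding (7B)
48..88  vx  (40B, 8-aligned)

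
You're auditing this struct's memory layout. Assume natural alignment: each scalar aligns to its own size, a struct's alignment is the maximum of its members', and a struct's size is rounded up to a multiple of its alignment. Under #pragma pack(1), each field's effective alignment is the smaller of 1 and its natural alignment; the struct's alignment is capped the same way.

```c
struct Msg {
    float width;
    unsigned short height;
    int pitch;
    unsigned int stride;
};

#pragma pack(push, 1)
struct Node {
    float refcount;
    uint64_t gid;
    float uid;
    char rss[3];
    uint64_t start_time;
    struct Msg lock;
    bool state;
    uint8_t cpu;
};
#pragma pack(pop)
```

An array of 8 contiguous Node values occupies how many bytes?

Msg: 0..4  width  (4B, 4-aligned); 4..6  height  (2B, 2-aligned); 6..8  -- padding (2B); 8..12  pitch  (4B, 4-aligned); 12..16  stride  (4B, 4-aligned); sizeof = 16, alignof = 4
0..4  refcount  (4B, 1-aligned)
4..12  gid  (8B, 1-aligned)
12..16  uid  (4B, 1-aligned)
16..19  rss  (3B, 1-aligned)
19..27  start_time  (8B, 1-aligned)
27..43  lock  (16B, 1-aligned)
43..44  state  (1B, 1-aligned)
44..45  cpu  (1B, 1-aligned)
sizeof = 45, alignof = 1
array of 8: 8 × 45 = 360

360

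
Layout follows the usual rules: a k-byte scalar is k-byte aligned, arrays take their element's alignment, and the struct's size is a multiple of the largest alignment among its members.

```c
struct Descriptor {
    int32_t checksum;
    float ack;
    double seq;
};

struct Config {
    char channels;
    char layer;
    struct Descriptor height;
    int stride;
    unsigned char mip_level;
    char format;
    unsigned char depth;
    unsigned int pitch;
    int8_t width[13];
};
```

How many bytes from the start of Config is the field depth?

30

Descriptor: @0: checksum [4B, align 4] → 4; @4: ack [4B, align 4] → 8; @8: seq [8B, align 8] → 16; size 16, align 8
@0: channels [1B, align 1] → 1
@1: layer [1B, align 1] → 2
+6 pad (align 8)
@8: height [16B, align 8] → 24
@24: stride [4B, align 4] → 28
@28: mip_level [1B, align 1] → 29
@29: format [1B, align 1] → 30
@30: depth [1B, align 1] → 31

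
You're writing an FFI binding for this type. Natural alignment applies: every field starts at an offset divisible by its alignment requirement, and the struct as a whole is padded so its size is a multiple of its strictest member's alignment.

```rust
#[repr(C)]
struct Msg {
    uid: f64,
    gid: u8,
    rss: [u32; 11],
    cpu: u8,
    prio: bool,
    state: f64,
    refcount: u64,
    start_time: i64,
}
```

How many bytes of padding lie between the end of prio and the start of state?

6

uid at 0 (size 8, align 8) → ends 8
gid at 8 (size 1, align 1) → ends 9
pad 3 to align 4 for rss
rss at 12 (size 44, align 4) → ends 56
cpu at 56 (size 1, align 1) → ends 57
prio at 57 (size 1, align 1) → ends 58
pad 6 to align 8 for state
state at 64 (size 8, align 8) → ends 72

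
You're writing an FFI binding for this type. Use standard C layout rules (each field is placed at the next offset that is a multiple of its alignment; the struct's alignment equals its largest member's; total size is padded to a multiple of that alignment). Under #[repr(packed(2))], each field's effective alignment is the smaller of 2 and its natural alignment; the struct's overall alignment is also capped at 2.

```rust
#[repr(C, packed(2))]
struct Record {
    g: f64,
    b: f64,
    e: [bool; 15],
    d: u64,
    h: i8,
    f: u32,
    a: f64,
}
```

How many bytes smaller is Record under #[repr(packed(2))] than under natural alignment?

natural layout:
  0..8  g  (8B, 8-aligned)
  8..16  b  (8B, 8-aligned)
  16..31  e  (15B, 1-aligned)
  31..32  -- padding (1B)
  32..40  d  (8B, 8-aligned)
  40..41  h  (1B, 1-aligned)
  41..44  -- padding (3B)
  44..48  f  (4B, 4-aligned)
  48..56  a  (8B, 8-aligned)
  sizeof = 56, alignof = 8
packed(2) layout:
  0..8  g  (8B, 2-aligned)
  8..16  b  (8B, 2-aligned)
  16..31  e  (15B, 1-aligned)
  31..32  -- padding (1B)
  32..40  d  (8B, 2-aligned)
  40..41  h  (1B, 1-aligned)
  41..42  -- padding (1B)
  42..46  f  (4B, 2-aligned)
  46..54  a  (8B, 2-aligned)
  sizeof = 54, alignof = 2
56 − 54 = 2

2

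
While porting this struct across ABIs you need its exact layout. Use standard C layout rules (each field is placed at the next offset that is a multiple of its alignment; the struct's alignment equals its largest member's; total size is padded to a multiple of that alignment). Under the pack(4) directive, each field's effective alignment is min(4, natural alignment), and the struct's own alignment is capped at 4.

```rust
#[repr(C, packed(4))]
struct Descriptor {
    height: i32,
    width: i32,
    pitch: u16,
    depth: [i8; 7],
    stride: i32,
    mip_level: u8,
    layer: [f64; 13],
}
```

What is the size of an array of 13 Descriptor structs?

0..4  height  (4B, 4-aligned)
4..8  width  (4B, 4-aligned)
8..10  pitch  (2B, 2-aligned)
10..17  depth  (7B, 1-aligned)
17..20  -- padding (3B)
20..24  stride  (4B, 4-aligned)
24..25  mip_level  (1B, 1-aligned)
25..28  -- padding (3B)
28..132  layer  (104B, 4-aligned)
sizeof = 132, alignof = 4
array of 13: 13 × 132 = 1716

1716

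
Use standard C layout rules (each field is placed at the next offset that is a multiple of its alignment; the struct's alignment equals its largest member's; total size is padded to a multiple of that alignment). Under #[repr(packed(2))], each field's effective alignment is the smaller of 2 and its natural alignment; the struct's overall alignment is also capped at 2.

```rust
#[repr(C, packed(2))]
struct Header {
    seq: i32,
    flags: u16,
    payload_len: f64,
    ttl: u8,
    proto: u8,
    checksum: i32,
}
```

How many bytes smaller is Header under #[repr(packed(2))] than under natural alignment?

4

natural layout:
  0..4  seq  (4B, 4-aligned)
  4..6  flags  (2B, 2-aligned)
  6..8  -- padding (2B)
  8..16  payload_len  (8B, 8-aligned)
  16..17  ttl  (1B, 1-aligned)
  17..18  proto  (1B, 1-aligned)
  18..20  -- padding (2B)
  20..24  checksum  (4B, 4-aligned)
  sizeof = 24, alignof = 8
packed(2) layout:
  0..4  seq  (4B, 2-aligned)
  4..6  flags  (2B, 2-aligned)
  6..14  payload_len  (8B, 2-aligned)
  14..15  ttl  (1B, 1-aligned)
  15..16  proto  (1B, 1-aligned)
  16..20  checksum  (4B, 2-aligned)
  sizeof = 20, alignof = 2
24 − 20 = 4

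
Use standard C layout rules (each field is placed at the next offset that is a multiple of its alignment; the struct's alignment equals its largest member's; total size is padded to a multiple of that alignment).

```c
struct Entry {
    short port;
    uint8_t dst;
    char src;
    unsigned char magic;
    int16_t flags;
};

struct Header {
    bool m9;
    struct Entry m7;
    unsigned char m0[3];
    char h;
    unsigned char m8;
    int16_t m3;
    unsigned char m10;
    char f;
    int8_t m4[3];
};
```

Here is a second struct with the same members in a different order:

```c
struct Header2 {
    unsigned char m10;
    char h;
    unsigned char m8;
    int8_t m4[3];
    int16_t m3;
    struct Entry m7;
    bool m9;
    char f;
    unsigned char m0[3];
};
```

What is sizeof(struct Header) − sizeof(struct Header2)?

2

Entry: port at 0 (size 2, align 2) → ends 2; dst at 2 (size 1, align 1) → ends 3; src at 3 (size 1, align 1) → ends 4; magic at 4 (size 1, align 1) → ends 5; pad 1 to align 2 for flags; flags at 6 (size 2, align 2) → ends 8; total 8 bytes, alignment 2
m9 at 0 (size 1, align 1) → ends 1
pad 1 to align 2 for m7
m7 at 2 (size 8, align 2) → ends 10
m0 at 10 (size 3, align 1) → ends 13
h at 13 (size 1, align 1) → ends 14
m8 at 14 (size 1, align 1) → ends 15
pad 1 to align 2 for m3
m3 at 16 (size 2, align 2) → ends 18
m10 at 18 (size 1, align 1) → ends 19
f at 19 (size 1, align 1) → ends 20
m4 at 20 (size 3, align 1) → ends 23
tail pad 1 to reach multiple of 2
total 24 bytes, alignment 2
— Header2 —
m10 at 0 (size 1, align 1) → ends 1
h at 1 (size 1, align 1) → ends 2
m8 at 2 (size 1, align 1) → ends 3
m4 at 3 (size 3, align 1) → ends 6
m3 at 6 (size 2, align 2) → ends 8
m7 at 8 (size 8, align 2) → ends 16
m9 at 16 (size 1, align 1) → ends 17
f at 17 (size 1, align 1) → ends 18
m0 at 18 (size 3, align 1) → ends 21
tail pad 1 to reach multiple of 2
total 22 bytes, alignment 2
24 − 22 = 2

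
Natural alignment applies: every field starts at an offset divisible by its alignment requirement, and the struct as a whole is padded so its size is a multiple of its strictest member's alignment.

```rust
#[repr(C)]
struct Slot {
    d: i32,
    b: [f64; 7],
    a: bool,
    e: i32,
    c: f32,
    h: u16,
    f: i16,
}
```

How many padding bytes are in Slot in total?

7

d at 0 (size 4, align 4) → ends 4
pad 4 to align 8 for b
b at 8 (size 56, align 8) → ends 64
a at 64 (size 1, align 1) → ends 65
pad 3 to align 4 for e
e at 68 (size 4, align 4) → ends 72
c at 72 (size 4, align 4) → ends 76
h at 76 (size 2, align 2) → ends 78
f at 78 (size 2, align 2) → ends 80
total 80 bytes, alignment 8
data bytes 73, size 80 → padding 7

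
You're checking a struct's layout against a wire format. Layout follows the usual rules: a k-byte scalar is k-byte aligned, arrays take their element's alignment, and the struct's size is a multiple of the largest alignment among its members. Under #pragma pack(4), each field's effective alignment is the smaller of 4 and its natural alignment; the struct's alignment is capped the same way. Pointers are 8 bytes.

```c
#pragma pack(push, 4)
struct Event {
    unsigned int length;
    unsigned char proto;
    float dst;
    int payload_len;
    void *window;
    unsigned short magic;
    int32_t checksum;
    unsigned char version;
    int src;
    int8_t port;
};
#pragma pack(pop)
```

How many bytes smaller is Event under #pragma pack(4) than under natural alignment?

4

natural layout:
  @0: length [4B, align 4] → 4
  @4: proto [1B, align 1] → 5
  +3 pad (align 4)
  @8: dst [4B, align 4] → 12
  @12: payload_len [4B, align 4] → 16
  @16: window [8B, align 8] → 24
  @24: magic [2B, align 2] → 26
  +2 pad (align 4)
  @28: checksum [4B, align 4] → 32
  @32: version [1B, align 1] → 33
  +3 pad (align 4)
  @36: src [4B, align 4] → 40
  @40: port [1B, align 1] → 41
  +7 tail pad (align 8)
  size 48, align 8
packed(4) layout:
  @0: length [4B, align 4] → 4
  @4: proto [1B, align 1] → 5
  +3 pad (align 4)
  @8: dst [4B, align 4] → 12
  @12: payload_len [4B, align 4] → 16
  @16: window [8B, align 4] → 24
  @24: magic [2B, align 2] → 26
  +2 pad (align 4)
  @28: checksum [4B, align 4] → 32
  @32: version [1B, align 1] → 33
  +3 pad (align 4)
  @36: src [4B, align 4] → 40
  @40: port [1B, align 1] → 41
  +3 tail pad (align 4)
  size 44, align 4
48 − 44 = 4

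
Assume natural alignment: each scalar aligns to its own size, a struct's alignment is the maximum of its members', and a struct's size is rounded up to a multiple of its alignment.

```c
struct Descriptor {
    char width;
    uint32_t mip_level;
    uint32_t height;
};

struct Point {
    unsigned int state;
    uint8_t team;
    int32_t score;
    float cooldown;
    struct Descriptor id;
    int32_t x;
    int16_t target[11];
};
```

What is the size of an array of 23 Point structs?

1288

Descriptor: width at 0 (size 1, align 1) → ends 1; pad 3 to align 4 for mip_level; mip_level at 4 (size 4, align 4) → ends 8; height at 8 (size 4, align 4) → ends 12; total 12 bytes, alignment 4
state at 0 (size 4, align 4) → ends 4
team at 4 (size 1, align 1) → ends 5
pad 3 to align 4 for score
score at 8 (size 4, align 4) → ends 12
cooldown at 12 (size 4, align 4) → ends 16
id at 16 (size 12, align 4) → ends 28
x at 28 (size 4, align 4) → ends 32
target at 32 (size 22, align 2) → ends 54
tail pad 2 to reach multiple of 4
total 56 bytes, alignment 4
array of 23: 23 × 56 = 1288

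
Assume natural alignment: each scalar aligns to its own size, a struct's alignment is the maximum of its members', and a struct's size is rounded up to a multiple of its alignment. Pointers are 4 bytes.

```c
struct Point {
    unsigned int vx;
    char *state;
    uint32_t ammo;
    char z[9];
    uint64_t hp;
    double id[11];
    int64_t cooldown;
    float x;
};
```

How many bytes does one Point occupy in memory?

vx at 0 (size 4, align 4) → ends 4
state at 4 (size 4, align 4) → ends 8
ammo at 8 (size 4, align 4) → ends 12
z at 12 (size 9, align 1) → ends 21
pad 3 to align 8 for hp
hp at 24 (size 8, align 8) → ends 32
id at 32 (size 88, align 8) → ends 120
cooldown at 120 (size 8, align 8) → ends 128
x at 128 (size 4, align 4) → ends 132
tail pad 4 to reach multiple of 8
total 136 bytes, alignment 8

136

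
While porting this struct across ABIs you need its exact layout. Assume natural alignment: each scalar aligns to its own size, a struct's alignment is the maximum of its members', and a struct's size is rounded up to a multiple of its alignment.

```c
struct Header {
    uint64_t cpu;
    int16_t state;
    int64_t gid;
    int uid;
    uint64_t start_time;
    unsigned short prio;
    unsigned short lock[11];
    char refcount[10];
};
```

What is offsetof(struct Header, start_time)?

cpu at 0 (size 8, align 8) → ends 8
state at 8 (size 2, align 2) → ends 10
pad 6 to align 8 for gid
gid at 16 (size 8, align 8) → ends 24
uid at 24 (size 4, align 4) → ends 28
pad 4 to align 8 for start_time
start_time at 32 (size 8, align 8) → ends 40

32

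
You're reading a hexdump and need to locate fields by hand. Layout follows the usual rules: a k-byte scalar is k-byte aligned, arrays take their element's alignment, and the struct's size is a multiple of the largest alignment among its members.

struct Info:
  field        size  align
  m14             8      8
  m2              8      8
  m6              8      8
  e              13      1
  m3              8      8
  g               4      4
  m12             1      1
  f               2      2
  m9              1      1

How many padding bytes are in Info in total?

m14 at 0 (size 8, align 8) → ends 8
m2 at 8 (size 8, align 8) → ends 16
m6 at 16 (size 8, align 8) → ends 24
e at 24 (size 13, align 1) → ends 37
pad 3 to align 8 for m3
m3 at 40 (size 8, align 8) → ends 48
g at 48 (size 4, align 4) → ends 52
m12 at 52 (size 1, align 1) → ends 53
pad 1 to align 2 for f
f at 54 (size 2, align 2) → ends 56
m9 at 56 (size 1, align 1) → ends 57
tail pad 7 to reach multiple of 8
total 64 bytes, alignment 8
data bytes 53, size 64 → padding 11

11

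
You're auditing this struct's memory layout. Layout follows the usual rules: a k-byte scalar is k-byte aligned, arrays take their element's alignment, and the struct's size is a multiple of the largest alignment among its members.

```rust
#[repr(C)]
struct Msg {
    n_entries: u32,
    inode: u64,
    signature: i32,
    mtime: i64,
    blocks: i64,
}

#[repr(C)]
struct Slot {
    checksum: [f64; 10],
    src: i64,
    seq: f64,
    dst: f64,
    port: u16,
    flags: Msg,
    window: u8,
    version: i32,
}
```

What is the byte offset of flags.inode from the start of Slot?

120

Msg: n_entries at 0 (size 4, align 4) → ends 4; pad 4 to align 8 for inode; inode at 8 (size 8, align 8) → ends 16; signature at 16 (size 4, align 4) → ends 20; pad 4 to align 8 for mtime; mtime at 24 (size 8, align 8) → ends 32; blocks at 32 (size 8, align 8) → ends 40; total 40 bytes, alignment 8
checksum at 0 (size 80, align 8) → ends 80
src at 80 (size 8, align 8) → ends 88
seq at 88 (size 8, align 8) → ends 96
dst at 96 (size 8, align 8) → ends 104
port at 104 (size 2, align 2) → ends 106
pad 6 to align 8 for flags
flags at 112 (size 40, align 8) → ends 152
within Msg: inode at 8
112 + 8 = 120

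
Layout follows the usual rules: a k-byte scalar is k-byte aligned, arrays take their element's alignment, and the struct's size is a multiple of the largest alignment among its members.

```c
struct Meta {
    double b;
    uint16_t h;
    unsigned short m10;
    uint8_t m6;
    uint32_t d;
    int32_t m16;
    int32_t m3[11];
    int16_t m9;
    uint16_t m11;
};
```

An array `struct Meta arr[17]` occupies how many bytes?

b at 0 (size 8, align 8) → ends 8
h at 8 (size 2, align 2) → ends 10
m10 at 10 (size 2, align 2) → ends 12
m6 at 12 (size 1, align 1) → ends 13
pad 3 to align 4 for d
d at 16 (size 4, align 4) → ends 20
m16 at 20 (size 4, align 4) → ends 24
m3 at 24 (size 44, align 4) → ends 68
m9 at 68 (size 2, align 2) → ends 70
m11 at 70 (size 2, align 2) → ends 72
total 72 bytes, alignment 8
array of 17: 17 × 72 = 1224

1224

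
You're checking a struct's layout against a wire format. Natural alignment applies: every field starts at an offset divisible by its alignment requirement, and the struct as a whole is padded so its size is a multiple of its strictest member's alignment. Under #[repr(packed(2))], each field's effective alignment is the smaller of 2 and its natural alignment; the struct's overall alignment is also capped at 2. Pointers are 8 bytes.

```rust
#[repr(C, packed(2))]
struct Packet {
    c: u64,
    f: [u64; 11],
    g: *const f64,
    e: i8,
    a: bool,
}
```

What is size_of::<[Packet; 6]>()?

636

@0: c [8B, align 2] → 8
@8: f [88B, align 2] → 96
@96: g [8B, align 2] → 104
@104: e [1B, align 1] → 105
@105: a [1B, align 1] → 106
size 106, align 2
array of 6: 6 × 106 = 636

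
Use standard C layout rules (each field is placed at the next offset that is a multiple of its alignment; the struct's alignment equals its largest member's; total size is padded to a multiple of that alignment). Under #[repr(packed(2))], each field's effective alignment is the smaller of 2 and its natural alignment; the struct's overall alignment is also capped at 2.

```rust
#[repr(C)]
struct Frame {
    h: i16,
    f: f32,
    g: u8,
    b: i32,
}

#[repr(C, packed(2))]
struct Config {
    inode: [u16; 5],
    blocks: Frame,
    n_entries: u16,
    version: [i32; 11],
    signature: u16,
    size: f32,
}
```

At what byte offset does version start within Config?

28

Frame: 0..2  h  (2B, 2-aligned); 2..4  -- padding (2B); 4..8  f  (4B, 4-aligned); 8..9  g  (1B, 1-aligned); 9..12  -- padding (3B); 12..16  b  (4B, 4-aligned); sizeof = 16, alignof = 4
0..10  inode  (10B, 2-aligned)
10..26  blocks  (16B, 2-aligned)
26..28  n_entries  (2B, 2-aligned)
28..72  version  (44B, 2-aligned)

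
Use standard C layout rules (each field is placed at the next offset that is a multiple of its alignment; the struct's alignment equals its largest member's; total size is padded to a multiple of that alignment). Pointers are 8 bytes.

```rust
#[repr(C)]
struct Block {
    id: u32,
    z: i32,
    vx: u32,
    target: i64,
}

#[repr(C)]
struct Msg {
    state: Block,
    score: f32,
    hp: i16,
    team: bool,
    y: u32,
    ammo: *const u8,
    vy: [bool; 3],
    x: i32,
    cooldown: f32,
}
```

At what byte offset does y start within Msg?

32

Block: 0..4  id  (4B, 4-aligned); 4..8  z  (4B, 4-aligned); 8..12  vx  (4B, 4-aligned); 12..16  -- padding (4B); 16..24  target  (8B, 8-aligned); sizeof = 24, alignof = 8
0..24  state  (24B, 8-aligned)
24..28  score  (4B, 4-aligned)
28..30  hp  (2B, 2-aligned)
30..31  team  (1B, 1-aligned)
31..32  -- padding (1B)
32..36  y  (4B, 4-aligned)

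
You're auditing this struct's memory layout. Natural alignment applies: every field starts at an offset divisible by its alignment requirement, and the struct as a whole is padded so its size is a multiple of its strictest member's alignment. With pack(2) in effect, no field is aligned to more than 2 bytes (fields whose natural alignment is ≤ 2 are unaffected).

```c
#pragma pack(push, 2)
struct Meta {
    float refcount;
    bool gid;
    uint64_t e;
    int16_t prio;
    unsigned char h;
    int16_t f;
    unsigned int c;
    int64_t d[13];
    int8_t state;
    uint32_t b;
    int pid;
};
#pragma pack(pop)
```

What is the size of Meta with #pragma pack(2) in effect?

138

@0: refcount [4B, align 2] → 4
@4: gid [1B, align 1] → 5
+1 pad (align 2)
@6: e [8B, align 2] → 14
@14: prio [2B, align 2] → 16
@16: h [1B, align 1] → 17
+1 pad (align 2)
@18: f [2B, align 2] → 20
@20: c [4B, align 2] → 24
@24: d [104B, align 2] → 128
@128: state [1B, align 1] → 129
+1 pad (align 2)
@130: b [4B, align 2] → 134
@134: pid [4B, align 2] → 138
size 138, align 2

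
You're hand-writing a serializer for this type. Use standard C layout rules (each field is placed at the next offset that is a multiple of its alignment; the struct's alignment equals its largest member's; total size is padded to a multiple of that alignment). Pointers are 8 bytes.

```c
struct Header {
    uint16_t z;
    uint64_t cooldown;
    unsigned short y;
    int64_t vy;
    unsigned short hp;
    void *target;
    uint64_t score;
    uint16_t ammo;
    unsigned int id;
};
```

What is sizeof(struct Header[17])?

1088

@0: z [2B, align 2] → 2
+6 pad (align 8)
@8: cooldown [8B, align 8] → 16
@16: y [2B, align 2] → 18
+6 pad (align 8)
@24: vy [8B, align 8] → 32
@32: hp [2B, align 2] → 34
+6 pad (align 8)
@40: target [8B, align 8] → 48
@48: score [8B, align 8] → 56
@56: ammo [2B, align 2] → 58
+2 pad (align 4)
@60: id [4B, align 4] → 64
size 64, align 8
array of 17: 17 × 64 = 1088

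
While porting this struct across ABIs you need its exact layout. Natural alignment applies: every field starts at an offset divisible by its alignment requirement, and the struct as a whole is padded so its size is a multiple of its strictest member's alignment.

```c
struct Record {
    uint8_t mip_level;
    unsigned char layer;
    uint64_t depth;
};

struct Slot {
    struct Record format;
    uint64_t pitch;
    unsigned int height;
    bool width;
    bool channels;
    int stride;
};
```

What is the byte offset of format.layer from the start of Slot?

Record: @0: mip_level [1B, align 1] → 1; @1: layer [1B, align 1] → 2; +6 pad (align 8); @8: depth [8B, align 8] → 16; size 16, align 8
@0: format [16B, align 8] → 16
within Record: layer at 1
0 + 1 = 1

1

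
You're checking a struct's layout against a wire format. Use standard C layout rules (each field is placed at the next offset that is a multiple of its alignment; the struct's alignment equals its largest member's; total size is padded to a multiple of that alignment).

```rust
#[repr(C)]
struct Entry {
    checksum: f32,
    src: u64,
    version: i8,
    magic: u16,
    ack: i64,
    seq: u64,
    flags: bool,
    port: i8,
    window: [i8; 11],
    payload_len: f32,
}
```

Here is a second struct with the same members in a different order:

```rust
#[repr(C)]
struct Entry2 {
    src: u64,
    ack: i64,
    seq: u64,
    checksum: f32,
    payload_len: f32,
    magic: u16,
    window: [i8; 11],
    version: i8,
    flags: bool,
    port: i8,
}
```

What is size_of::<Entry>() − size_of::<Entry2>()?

@0: checksum [4B, align 4] → 4
+4 pad (align 8)
@8: src [8B, align 8] → 16
@16: version [1B, align 1] → 17
+1 pad (align 2)
@18: magic [2B, align 2] → 20
+4 pad (align 8)
@24: ack [8B, align 8] → 32
@32: seq [8B, align 8] → 40
@40: flags [1B, align 1] → 41
@41: port [1B, align 1] → 42
@42: window [11B, align 1] → 53
+3 pad (align 4)
@56: payload_len [4B, align 4] → 60
+4 tail pad (align 8)
size 64, align 8
— Entry2 —
@0: src [8B, align 8] → 8
@8: ack [8B, align 8] → 16
@16: seq [8B, align 8] → 24
@24: checksum [4B, align 4] → 28
@28: payload_len [4B, align 4] → 32
@32: magic [2B, align 2] → 34
@34: window [11B, align 1] → 45
@45: version [1B, align 1] → 46
@46: flags [1B, align 1] → 47
@47: port [1B, align 1] → 48
size 48, align 8
64 − 48 = 16

16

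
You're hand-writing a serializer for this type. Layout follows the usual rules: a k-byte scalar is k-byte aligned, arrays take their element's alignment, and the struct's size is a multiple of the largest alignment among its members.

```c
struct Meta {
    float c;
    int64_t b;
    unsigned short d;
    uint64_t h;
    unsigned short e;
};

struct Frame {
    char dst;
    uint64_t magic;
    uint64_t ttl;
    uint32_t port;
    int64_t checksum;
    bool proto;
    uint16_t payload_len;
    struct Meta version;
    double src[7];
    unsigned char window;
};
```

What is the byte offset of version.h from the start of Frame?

Meta: 0..4  c  (4B, 4-aligned); 4..8  -- padding (4B); 8..16  b  (8B, 8-aligned); 16..18  d  (2B, 2-aligned); 18..24  -- padding (6B); 24..32  h  (8B, 8-aligned); 32..34  e  (2B, 2-aligned); 34..40  -- tail padding (6B); sizeof = 40, alignof = 8
0..1  dst  (1B, 1-aligned)
1..8  -- padding (7B)
8..16  magic  (8B, 8-aligned)
16..24  ttl  (8B, 8-aligned)
24..28  port  (4B, 4-aligned)
28..32  -- padding (4B)
32..40  checksum  (8B, 8-aligned)
40..41  proto  (1B, 1-aligned)
41..42  -- padding (1B)
42..44  payload_len  (2B, 2-aligned)
44..48  -- padding (4B)
48..88  version  (40B, 8-aligned)
within Meta: h at 24
48 + 24 = 72

72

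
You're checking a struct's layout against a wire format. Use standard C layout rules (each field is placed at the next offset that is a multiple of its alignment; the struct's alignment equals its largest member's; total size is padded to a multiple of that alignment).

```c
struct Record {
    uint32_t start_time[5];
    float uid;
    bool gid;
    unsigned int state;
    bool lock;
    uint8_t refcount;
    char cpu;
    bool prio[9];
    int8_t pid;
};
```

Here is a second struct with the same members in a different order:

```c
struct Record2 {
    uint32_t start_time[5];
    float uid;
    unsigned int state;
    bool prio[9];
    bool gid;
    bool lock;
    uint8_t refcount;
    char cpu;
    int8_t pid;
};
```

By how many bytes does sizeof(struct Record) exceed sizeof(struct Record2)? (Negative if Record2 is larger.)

start_time at 0 (size 20, align 4) → ends 20
uid at 20 (size 4, align 4) → ends 24
gid at 24 (size 1, align 1) → ends 25
pad 3 to align 4 for state
state at 28 (size 4, align 4) → ends 32
lock at 32 (size 1, align 1) → ends 33
refcount at 33 (size 1, align 1) → ends 34
cpu at 34 (size 1, align 1) → ends 35
prio at 35 (size 9, align 1) → ends 44
pid at 44 (size 1, align 1) → ends 45
tail pad 3 to reach multiple of 4
total 48 bytes, alignment 4
— Record2 —
start_time at 0 (size 20, align 4) → ends 20
uid at 20 (size 4, align 4) → ends 24
state at 24 (size 4, align 4) → ends 28
prio at 28 (size 9, align 1) → ends 37
gid at 37 (size 1, align 1) → ends 38
lock at 38 (size 1, align 1) → ends 39
refcount at 39 (size 1, align 1) → ends 40
cpu at 40 (size 1, align 1) → ends 41
pid at 41 (size 1, align 1) → ends 42
tail pad 2 to reach multiple of 4
total 44 bytes, alignment 4
48 − 44 = 4

4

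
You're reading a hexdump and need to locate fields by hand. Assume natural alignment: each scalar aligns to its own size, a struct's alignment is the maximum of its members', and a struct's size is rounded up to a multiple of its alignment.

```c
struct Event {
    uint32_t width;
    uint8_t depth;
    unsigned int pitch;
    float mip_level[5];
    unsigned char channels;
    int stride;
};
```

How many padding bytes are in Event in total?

width at 0 (size 4, align 4) → ends 4
depth at 4 (size 1, align 1) → ends 5
pad 3 to align 4 for pitch
pitch at 8 (size 4, align 4) → ends 12
mip_level at 12 (size 20, align 4) → ends 32
channels at 32 (size 1, align 1) → ends 33
pad 3 to align 4 for stride
stride at 36 (size 4, align 4) → ends 40
total 40 bytes, alignment 4
data bytes 34, size 40 → padding 6

6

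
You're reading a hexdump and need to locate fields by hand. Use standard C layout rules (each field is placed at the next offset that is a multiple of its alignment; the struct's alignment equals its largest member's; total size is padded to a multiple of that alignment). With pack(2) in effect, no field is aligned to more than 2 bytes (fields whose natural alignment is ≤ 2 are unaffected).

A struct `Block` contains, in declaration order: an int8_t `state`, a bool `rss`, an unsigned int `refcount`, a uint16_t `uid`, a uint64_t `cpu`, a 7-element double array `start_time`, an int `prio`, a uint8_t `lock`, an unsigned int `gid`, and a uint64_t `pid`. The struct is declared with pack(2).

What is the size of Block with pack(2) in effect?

state at 0 (size 1, align 1) → ends 1
rss at 1 (size 1, align 1) → ends 2
refcount at 2 (size 4, align 2) → ends 6
uid at 6 (size 2, align 2) → ends 8
cpu at 8 (size 8, align 2) → ends 16
start_time at 16 (size 56, align 2) → ends 72
prio at 72 (size 4, align 2) → ends 76
lock at 76 (size 1, align 1) → ends 77
pad 1 to align 2 for gid
gid at 78 (size 4, align 2) → ends 82
pid at 82 (size 8, align 2) → ends 90
total 90 bytes, alignment 2

90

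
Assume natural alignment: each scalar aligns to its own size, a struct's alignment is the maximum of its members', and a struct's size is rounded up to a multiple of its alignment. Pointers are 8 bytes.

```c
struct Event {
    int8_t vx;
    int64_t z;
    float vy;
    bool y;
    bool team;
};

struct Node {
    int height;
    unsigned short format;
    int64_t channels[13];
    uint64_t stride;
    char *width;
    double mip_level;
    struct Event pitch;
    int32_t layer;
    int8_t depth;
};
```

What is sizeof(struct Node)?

168 bytes

Event: @0: vx [1B, align 1] → 1; +7 pad (align 8); @8: z [8B, align 8] → 16; @16: vy [4B, align 4] → 20; @20: y [1B, align 1] → 21; @21: team [1B, align 1] → 22; +2 tail pad (align 8); size 24, align 8
@0: height [4B, align 4] → 4
@4: format [2B, align 2] → 6
+2 pad (align 8)
@8: channels [104B, align 8] → 112
@112: stride [8B, align 8] → 120
@120: width [8B, align 8] → 128
@128: mip_level [8B, align 8] → 136
@136: pitch [24B, align 8] → 160
@160: layer [4B, align 4] → 164
@164: depth [1B, align 1] → 165
+3 tail pad (align 8)
size 168, align 8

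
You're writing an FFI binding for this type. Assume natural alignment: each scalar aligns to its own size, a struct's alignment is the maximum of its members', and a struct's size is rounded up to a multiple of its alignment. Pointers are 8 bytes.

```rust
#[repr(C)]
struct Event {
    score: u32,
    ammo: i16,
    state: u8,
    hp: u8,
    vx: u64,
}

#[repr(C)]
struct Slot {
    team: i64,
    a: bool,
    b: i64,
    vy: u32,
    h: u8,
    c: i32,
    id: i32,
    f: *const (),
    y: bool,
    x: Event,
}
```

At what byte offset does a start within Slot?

Event: @0: score [4B, align 4] → 4; @4: ammo [2B, align 2] → 6; @6: state [1B, align 1] → 7; @7: hp [1B, align 1] → 8; @8: vx [8B, align 8] → 16; size 16, align 8
@0: team [8B, align 8] → 8
@8: a [1B, align 1] → 9

8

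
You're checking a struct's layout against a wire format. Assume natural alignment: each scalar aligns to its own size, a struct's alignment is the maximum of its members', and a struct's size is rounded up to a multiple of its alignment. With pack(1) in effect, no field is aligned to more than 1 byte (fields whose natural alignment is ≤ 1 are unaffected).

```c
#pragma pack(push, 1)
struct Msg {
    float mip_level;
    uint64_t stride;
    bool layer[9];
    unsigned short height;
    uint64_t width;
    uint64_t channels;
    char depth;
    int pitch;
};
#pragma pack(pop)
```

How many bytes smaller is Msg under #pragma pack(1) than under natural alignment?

12

natural layout:
  mip_level at 0 (size 4, align 4) → ends 4
  pad 4 to align 8 for stride
  stride at 8 (size 8, align 8) → ends 16
  layer at 16 (size 9, align 1) → ends 25
  pad 1 to align 2 for height
  height at 26 (size 2, align 2) → ends 28
  pad 4 to align 8 for width
  width at 32 (size 8, align 8) → ends 40
  channels at 40 (size 8, align 8) → ends 48
  depth at 48 (size 1, align 1) → ends 49
  pad 3 to align 4 for pitch
  pitch at 52 (size 4, align 4) → ends 56
  total 56 bytes, alignment 8
packed(1) layout:
  mip_level at 0 (size 4, align 1) → ends 4
  stride at 4 (size 8, align 1) → ends 12
  layer at 12 (size 9, align 1) → ends 21
  height at 21 (size 2, align 1) → ends 23
  width at 23 (size 8, align 1) → ends 31
  channels at 31 (size 8, align 1) → ends 39
  depth at 39 (size 1, align 1) → ends 40
  pitch at 40 (size 4, align 1) → ends 44
  total 44 bytes, alignment 1
56 − 44 = 12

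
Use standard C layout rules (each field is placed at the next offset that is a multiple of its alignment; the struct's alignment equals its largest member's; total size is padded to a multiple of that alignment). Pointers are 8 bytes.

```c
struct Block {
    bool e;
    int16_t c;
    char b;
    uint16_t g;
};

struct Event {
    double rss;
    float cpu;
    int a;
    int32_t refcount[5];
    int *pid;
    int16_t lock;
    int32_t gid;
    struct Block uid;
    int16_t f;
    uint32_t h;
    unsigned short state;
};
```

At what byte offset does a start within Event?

12

Block: @0: e [1B, align 1] → 1; +1 pad (align 2); @2: c [2B, align 2] → 4; @4: b [1B, align 1] → 5; +1 pad (align 2); @6: g [2B, align 2] → 8; size 8, align 2
@0: rss [8B, align 8] → 8
@8: cpu [4B, align 4] → 12
@12: a [4B, align 4] → 16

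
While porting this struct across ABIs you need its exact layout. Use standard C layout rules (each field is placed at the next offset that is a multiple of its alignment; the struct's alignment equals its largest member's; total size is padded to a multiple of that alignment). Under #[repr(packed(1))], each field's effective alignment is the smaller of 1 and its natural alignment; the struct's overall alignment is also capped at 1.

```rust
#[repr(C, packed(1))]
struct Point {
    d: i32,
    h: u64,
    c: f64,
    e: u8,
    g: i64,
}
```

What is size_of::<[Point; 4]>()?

116

0..4  d  (4B, 1-aligned)
4..12  h  (8B, 1-aligned)
12..20  c  (8B, 1-aligned)
20..21  e  (1B, 1-aligned)
21..29  g  (8B, 1-aligned)
sizeof = 29, alignof = 1
array of 4: 4 × 29 = 116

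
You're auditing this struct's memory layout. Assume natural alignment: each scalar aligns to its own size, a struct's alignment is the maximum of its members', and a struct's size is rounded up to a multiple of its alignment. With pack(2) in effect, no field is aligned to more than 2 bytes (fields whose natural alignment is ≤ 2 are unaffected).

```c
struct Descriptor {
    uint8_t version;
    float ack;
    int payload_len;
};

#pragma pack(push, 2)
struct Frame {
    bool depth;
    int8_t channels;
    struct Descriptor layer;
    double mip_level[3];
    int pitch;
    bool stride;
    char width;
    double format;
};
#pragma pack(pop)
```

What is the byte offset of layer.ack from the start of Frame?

Descriptor: @0: version [1B, align 1] → 1; +3 pad (align 4); @4: ack [4B, align 4] → 8; @8: payload_len [4B, align 4] → 12; size 12, align 4
@0: depth [1B, align 1] → 1
@1: channels [1B, align 1] → 2
@2: layer [12B, align 2] → 14
within Descriptor: ack at 4
2 + 4 = 6

6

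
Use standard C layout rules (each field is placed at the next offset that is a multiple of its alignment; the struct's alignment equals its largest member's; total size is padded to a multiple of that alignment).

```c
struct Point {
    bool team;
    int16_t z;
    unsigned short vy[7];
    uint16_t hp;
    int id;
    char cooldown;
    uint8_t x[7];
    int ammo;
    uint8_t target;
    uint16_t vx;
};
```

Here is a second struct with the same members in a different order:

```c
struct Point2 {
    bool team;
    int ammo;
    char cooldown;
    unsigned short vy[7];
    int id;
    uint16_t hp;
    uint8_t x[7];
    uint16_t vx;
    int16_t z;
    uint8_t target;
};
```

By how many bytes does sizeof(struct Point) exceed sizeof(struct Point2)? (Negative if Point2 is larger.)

-4

team at 0 (size 1, align 1) → ends 1
pad 1 to align 2 for z
z at 2 (size 2, align 2) → ends 4
vy at 4 (size 14, align 2) → ends 18
hp at 18 (size 2, align 2) → ends 20
id at 20 (size 4, align 4) → ends 24
cooldown at 24 (size 1, align 1) → ends 25
x at 25 (size 7, align 1) → ends 32
ammo at 32 (size 4, align 4) → ends 36
target at 36 (size 1, align 1) → ends 37
pad 1 to align 2 for vx
vx at 38 (size 2, align 2) → ends 40
total 40 bytes, alignment 4
— Point2 —
team at 0 (size 1, align 1) → ends 1
pad 3 to align 4 for ammo
ammo at 4 (size 4, align 4) → ends 8
cooldown at 8 (size 1, align 1) → ends 9
pad 1 to align 2 for vy
vy at 10 (size 14, align 2) → ends 24
id at 24 (size 4, align 4) → ends 28
hp at 28 (size 2, align 2) → ends 30
x at 30 (size 7, align 1) → ends 37
pad 1 to align 2 for vx
vx at 38 (size 2, align 2) → ends 40
z at 40 (size 2, align 2) → ends 42
target at 42 (size 1, align 1) → ends 43
tail pad 1 to reach multiple of 4
total 44 bytes, alignment 4
40 − 44 = -4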